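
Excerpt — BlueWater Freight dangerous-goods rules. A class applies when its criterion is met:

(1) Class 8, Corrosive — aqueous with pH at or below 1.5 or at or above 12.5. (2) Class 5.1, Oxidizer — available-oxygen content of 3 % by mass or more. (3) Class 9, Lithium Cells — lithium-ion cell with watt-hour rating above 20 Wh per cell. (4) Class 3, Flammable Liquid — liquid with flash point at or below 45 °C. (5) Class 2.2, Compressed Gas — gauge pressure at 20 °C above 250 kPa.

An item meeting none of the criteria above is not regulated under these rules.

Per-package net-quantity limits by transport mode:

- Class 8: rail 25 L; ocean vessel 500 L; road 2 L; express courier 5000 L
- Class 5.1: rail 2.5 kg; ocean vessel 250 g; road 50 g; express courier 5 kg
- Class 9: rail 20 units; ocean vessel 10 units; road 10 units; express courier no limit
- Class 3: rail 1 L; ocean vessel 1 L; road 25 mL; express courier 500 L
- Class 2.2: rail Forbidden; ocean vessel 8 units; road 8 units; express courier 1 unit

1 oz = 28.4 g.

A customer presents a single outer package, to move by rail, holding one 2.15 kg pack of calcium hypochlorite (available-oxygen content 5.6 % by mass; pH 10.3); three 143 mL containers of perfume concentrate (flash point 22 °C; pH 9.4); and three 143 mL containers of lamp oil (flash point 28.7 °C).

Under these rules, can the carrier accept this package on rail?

With available-oxygen content 5.6 % by mass (≥ 3 % by mass), the calcium hypochlorite falls in Class 5.1.
The perfume concentrate has flash point 22 °C, which is ≤ 45 °C, so it is Class 3 (Flammable Liquid).
Lamp oil: flash point 28.7 °C ≤ 45 °C → Class 3 (Flammable Liquid).
Total Class 3: (three 143 mL containers = 429 mL) + (three 143 mL containers = 429 mL) = 858 mL.
That is within the Class 3 rail limit of 1 L.
Class 5.1 quantity: 2.15 kg.
2.15 kg ≤ 2.5 kg (rail limit, Class 5.1) — within limit.
Every hazard class is within its rail limit and no segregation rule is violated.

Yes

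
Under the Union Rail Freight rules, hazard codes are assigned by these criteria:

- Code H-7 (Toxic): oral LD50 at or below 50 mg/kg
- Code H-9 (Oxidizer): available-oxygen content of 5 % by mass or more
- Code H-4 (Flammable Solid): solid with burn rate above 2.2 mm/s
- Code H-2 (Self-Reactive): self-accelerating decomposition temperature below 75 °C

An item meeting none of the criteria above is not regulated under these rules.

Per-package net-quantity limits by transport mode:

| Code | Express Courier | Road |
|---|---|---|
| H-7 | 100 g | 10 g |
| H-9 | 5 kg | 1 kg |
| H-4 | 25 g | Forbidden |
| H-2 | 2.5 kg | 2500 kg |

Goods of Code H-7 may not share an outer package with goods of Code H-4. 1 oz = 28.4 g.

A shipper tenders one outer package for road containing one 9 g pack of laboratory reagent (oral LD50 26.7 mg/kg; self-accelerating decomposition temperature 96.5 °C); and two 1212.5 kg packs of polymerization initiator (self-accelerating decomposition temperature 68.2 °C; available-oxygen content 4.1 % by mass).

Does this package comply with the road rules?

Yes

With oral LD50 26.7 mg/kg (≤ 50 mg/kg), the laboratory reagent falls in Code H-7.
With self-accelerating decomposition temperature 68.2 °C (< 75 °C), the polymerization initiator falls in Code H-2.
Code H-7 quantity: 9 g.
9 g is within the road limit of 10 g for Code H-7.
Code H-2 quantity: two 1212.5 kg packs = 2425 kg.
2425 kg is within the road limit of 2500 kg for Code H-2.
The segregation rule (Code H-7 with Code H-4) does not apply to Code H-7 with Code H-2.
Every hazard code is within its road limit and no segregation rule is violated.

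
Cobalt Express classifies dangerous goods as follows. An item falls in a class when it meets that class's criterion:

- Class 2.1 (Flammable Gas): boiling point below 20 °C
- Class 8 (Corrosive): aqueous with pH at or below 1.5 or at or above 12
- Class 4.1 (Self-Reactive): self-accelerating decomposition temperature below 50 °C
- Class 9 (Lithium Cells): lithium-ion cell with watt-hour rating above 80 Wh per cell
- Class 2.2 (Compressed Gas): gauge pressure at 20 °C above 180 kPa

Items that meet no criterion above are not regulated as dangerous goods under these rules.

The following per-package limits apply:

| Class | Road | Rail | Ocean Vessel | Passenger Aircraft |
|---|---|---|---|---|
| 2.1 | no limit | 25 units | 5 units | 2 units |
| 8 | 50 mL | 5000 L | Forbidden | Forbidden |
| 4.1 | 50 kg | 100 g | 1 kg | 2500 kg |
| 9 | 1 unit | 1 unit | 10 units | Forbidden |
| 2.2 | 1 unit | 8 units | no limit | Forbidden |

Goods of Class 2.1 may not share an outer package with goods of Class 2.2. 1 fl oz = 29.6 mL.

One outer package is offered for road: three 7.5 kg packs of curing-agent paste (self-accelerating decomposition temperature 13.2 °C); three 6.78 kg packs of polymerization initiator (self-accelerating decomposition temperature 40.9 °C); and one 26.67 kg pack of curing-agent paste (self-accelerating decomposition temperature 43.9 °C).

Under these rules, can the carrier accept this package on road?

No

Curing-agent paste: self-accelerating decomposition temperature 13.2 °C < 50 °C → Class 4.1 (Self-Reactive).
Polymerization initiator: self-accelerating decomposition temperature 40.9 °C < 50 °C → Class 4.1 (Self-Reactive).
Self-accelerating decomposition temperature 43.9 °C meets the Class 4.1 criterion (Self-Reactive), so the curing-agent paste is Class 4.1.
Class 4.1 net quantity: (three 7.5 kg packs = 22.5 kg) + (three 6.78 kg packs = 20.34 kg) + 26.67 kg = 69.51 kg.
69.51 kg exceeds the road limit of 50 kg for Class 4.1.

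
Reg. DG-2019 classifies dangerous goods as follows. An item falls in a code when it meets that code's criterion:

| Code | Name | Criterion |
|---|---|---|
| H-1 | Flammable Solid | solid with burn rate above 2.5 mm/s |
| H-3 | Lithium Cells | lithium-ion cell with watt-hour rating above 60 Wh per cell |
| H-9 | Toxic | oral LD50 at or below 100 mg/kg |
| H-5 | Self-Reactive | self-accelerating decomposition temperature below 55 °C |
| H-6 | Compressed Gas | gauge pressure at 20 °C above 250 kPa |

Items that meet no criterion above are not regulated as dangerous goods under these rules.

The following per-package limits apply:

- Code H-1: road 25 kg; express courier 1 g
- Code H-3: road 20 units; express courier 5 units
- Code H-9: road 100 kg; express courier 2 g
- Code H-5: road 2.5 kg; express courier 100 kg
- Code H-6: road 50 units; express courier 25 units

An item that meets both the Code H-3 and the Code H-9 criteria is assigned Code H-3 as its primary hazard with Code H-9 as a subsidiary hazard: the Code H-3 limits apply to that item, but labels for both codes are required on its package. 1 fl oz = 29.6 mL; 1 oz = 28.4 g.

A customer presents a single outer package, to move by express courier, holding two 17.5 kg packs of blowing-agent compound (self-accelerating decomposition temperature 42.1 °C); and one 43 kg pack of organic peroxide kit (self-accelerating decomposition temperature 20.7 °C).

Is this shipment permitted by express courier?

Yes

The blowing-agent compound has self-accelerating decomposition temperature 42.1 °C, which is < 55 °C, so it is Code H-5 (Self-Reactive).
With self-accelerating decomposition temperature 20.7 °C (< 55 °C), the organic peroxide kit falls in Code H-5.
Total Code H-5: (two 17.5 kg packs = 35 kg) + 43 kg = 78 kg.
78 kg is within the express courier limit of 100 kg for Code H-5.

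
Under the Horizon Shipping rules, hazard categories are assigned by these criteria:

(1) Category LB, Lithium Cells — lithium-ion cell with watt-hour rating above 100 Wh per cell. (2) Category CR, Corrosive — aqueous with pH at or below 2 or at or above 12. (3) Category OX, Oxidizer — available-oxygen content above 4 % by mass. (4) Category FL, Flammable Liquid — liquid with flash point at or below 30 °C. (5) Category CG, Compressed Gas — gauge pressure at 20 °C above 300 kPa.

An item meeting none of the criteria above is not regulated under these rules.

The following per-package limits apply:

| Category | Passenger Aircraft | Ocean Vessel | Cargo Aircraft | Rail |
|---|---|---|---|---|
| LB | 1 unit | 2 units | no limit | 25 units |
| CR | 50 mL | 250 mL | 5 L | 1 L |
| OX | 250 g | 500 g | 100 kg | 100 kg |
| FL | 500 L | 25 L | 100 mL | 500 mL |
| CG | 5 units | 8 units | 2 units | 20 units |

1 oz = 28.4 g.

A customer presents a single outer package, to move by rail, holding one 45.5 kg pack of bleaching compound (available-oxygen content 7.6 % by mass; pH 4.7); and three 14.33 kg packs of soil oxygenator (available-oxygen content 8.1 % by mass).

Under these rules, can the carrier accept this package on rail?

Yes

Bleaching compound: available-oxygen content 7.6 % by mass > 4 % by mass → Category OX (Oxidizer).
Available-oxygen content 8.1 % by mass meets the Category OX criterion (Oxidizer), so the soil oxygenator is Category OX.
Total Category OX: 45.5 kg + (three 14.33 kg packs = 42.99 kg) = 88.49 kg.
That is within the Category OX rail limit of 100 kg.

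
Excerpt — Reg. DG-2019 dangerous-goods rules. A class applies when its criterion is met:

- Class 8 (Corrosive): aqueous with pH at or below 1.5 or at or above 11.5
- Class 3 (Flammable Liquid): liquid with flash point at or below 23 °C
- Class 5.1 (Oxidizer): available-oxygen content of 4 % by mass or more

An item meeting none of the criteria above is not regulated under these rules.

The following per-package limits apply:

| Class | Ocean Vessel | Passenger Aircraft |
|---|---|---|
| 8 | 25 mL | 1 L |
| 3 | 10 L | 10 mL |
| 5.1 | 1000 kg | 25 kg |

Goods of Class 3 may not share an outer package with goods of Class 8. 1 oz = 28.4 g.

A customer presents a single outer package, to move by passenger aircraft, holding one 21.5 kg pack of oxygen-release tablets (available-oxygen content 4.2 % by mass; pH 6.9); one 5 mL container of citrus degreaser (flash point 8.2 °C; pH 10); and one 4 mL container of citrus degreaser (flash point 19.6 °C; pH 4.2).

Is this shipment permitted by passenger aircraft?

With available-oxygen content 4.2 % by mass (≥ 4 % by mass), the oxygen-release tablets fall in Class 5.1.
Citrus degreaser: flash point 8.2 °C ≤ 23 °C → Class 3 (Flammable Liquid).
The citrus degreaser has flash point 19.6 °C, which is ≤ 23 °C, so it is Class 3 (Flammable Liquid).
Class 3 net quantity: 5 mL + 4 mL = 9 mL.
9 mL is within the passenger aircraft limit of 10 mL for Class 3.
Class 5.1 quantity: 21.5 kg.
That is within the Class 5.1 passenger aircraft limit of 25 kg.
The segregation rule (Class 3 with Class 8) does not apply to Class 3 with Class 5.1.
Every hazard class is within its passenger aircraft limit and no segregation rule is violated.

Yes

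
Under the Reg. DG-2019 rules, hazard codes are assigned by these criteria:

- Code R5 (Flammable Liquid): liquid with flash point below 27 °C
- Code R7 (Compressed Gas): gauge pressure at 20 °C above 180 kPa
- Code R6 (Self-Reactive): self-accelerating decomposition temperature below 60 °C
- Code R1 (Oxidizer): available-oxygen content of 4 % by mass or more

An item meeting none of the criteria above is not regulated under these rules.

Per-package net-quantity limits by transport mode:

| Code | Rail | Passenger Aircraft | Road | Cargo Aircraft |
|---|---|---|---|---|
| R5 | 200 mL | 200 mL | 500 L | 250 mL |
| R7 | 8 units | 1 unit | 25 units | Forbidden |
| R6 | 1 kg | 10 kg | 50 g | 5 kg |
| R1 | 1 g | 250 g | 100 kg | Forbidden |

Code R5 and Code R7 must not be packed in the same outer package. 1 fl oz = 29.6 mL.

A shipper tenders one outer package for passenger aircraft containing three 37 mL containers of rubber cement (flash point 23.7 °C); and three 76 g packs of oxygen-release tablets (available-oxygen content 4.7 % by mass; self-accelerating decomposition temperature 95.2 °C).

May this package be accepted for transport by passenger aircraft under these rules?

Yes

Rubber cement: flash point 23.7 °C < 27 °C → Code R5 (Flammable Liquid).
Oxygen-release tablets: available-oxygen content 4.7 % by mass ≥ 4 % by mass → Code R1 (Oxidizer).
Code R5 quantity: three 37 mL containers = 111 mL.
111 mL ≤ 200 mL (passenger aircraft limit, Code R5) — within limit.
Code R1 quantity: three 76 g packs = 228 g.
That is within the Code R1 passenger aircraft limit of 250 g.
The segregation rule (Code R5 with Code R7) does not apply to Code R5 with Code R1.
Every hazard code is within its passenger aircraft limit and no segregation rule is violated.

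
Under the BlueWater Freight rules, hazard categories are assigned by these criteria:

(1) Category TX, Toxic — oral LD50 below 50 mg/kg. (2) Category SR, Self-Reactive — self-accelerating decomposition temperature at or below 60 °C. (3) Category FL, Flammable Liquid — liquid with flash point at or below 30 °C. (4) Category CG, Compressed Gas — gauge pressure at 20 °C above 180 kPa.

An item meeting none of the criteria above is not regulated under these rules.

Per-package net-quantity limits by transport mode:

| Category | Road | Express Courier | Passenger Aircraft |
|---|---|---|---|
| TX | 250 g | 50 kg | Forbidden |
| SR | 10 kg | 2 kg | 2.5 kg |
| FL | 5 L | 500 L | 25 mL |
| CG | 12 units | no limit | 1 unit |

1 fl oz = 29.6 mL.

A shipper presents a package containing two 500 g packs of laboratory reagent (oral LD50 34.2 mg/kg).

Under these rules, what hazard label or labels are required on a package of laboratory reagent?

Category TX

With oral LD50 34.2 mg/kg (< 50 mg/kg), the laboratory reagent falls in Category TX.
Only the Category TX label is required.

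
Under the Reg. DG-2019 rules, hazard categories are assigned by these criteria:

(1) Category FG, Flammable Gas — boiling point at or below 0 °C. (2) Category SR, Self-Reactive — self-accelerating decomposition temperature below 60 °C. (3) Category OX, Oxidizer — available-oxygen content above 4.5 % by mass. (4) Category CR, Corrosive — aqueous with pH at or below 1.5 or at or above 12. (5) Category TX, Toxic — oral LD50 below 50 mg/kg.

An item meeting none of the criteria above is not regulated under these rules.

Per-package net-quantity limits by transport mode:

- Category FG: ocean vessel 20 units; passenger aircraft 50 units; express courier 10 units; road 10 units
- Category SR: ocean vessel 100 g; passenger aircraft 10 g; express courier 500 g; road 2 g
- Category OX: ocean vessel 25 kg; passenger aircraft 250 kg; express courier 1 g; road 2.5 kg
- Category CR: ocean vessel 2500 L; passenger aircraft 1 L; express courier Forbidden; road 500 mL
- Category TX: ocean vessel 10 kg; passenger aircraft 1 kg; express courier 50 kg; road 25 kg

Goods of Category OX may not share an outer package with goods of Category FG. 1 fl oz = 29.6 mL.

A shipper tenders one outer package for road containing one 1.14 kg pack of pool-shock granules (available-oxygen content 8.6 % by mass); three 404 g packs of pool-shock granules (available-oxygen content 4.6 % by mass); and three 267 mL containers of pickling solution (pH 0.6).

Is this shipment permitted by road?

With available-oxygen content 8.6 % by mass (> 4.5 % by mass), the pool-shock granules fall in Category OX.
Available-oxygen content 4.6 % by mass meets the Category OX criterion (Oxidizer), so the pool-shock granules are Category OX.
pH 0.6 meets the Category CR criterion (Corrosive), so the pickling solution is Category CR.
Total Category OX: 1.14 kg + (three 404 g packs = 1.212 kg) = 2.352 kg.
2.352 kg is within the road limit of 2.5 kg for Category OX.
Category CR quantity: three 267 mL containers = 801 mL.
That exceeds the Category CR road limit of 500 mL.
The segregation rule (Category OX with Category FG) does not apply to Category OX with Category CR.

No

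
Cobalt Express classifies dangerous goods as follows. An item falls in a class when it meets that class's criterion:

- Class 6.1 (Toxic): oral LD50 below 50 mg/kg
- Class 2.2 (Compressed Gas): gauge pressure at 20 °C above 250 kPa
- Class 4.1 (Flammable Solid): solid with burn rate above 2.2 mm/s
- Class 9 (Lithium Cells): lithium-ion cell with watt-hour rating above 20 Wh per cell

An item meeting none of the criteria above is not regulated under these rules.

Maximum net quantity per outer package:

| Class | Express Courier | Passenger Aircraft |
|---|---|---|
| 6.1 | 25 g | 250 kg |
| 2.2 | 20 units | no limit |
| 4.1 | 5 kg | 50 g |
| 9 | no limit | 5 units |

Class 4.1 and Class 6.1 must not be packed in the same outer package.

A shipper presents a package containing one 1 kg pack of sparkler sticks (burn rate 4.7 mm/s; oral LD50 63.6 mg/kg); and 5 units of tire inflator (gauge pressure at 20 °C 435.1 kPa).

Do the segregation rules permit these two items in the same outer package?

Yes

Burn rate 4.7 mm/s meets the Class 4.1 criterion (Flammable Solid), so the sparkler sticks are Class 4.1.
The tire inflator has gauge pressure at 20 °C 435.1 kPa, which is > 250 kPa, so it is Class 2.2 (Compressed Gas).
No segregation rule bars Class 4.1 with Class 2.2.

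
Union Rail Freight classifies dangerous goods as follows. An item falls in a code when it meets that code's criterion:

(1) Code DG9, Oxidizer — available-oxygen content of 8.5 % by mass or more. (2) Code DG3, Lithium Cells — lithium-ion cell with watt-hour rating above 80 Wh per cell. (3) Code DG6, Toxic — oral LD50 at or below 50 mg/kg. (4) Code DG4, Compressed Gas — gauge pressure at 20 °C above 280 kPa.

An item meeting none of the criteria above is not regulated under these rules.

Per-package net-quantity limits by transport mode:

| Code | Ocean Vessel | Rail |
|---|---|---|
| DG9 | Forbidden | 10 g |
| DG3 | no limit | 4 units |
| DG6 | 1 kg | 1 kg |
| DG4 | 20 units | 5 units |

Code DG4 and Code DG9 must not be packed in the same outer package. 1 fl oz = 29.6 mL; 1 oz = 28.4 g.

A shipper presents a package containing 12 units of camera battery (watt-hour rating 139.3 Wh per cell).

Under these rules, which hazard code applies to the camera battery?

The camera battery has watt-hour rating 139.3 Wh per cell, which is > 80 Wh per cell, so it is Code DG3 (Lithium Cells).

Code DG3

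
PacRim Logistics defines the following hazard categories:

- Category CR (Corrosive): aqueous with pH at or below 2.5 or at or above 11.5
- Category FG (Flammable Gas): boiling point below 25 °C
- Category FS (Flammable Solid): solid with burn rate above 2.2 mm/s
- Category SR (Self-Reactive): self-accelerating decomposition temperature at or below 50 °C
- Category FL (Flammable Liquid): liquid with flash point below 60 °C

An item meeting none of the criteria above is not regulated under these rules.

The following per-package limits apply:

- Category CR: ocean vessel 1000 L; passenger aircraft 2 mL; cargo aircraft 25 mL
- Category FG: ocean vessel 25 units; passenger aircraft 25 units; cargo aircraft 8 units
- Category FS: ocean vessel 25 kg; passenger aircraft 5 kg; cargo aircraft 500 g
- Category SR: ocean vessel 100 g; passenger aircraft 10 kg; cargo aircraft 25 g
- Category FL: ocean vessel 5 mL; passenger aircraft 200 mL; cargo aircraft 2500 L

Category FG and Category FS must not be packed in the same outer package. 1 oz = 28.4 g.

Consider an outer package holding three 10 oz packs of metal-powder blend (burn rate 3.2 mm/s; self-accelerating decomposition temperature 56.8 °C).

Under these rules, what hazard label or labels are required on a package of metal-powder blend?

Category FS

Burn rate 3.2 mm/s meets the Category FS criterion (Flammable Solid), so the metal-powder blend is Category FS.
Only the Category FS label is required.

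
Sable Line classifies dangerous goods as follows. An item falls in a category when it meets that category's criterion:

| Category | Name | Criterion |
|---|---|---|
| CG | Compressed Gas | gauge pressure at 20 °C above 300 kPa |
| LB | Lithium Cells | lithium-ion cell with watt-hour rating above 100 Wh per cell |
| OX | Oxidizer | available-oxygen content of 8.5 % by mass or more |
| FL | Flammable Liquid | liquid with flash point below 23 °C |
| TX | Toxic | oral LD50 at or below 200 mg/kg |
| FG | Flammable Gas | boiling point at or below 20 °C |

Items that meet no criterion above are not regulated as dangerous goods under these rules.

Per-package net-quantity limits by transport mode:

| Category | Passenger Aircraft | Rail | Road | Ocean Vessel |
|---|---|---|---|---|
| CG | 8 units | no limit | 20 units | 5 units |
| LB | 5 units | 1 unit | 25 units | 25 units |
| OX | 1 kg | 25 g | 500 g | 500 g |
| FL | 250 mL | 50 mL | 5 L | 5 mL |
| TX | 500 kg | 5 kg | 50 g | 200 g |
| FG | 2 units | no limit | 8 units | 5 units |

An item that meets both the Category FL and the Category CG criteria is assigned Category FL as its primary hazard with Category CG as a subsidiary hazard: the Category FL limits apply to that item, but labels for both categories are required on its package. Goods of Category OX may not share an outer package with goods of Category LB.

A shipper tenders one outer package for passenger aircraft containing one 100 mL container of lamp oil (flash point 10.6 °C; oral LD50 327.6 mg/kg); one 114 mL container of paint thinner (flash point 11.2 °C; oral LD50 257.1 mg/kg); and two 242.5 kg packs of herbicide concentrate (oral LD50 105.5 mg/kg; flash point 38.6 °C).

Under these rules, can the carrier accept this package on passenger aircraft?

Flash point 10.6 °C meets the Category FL criterion (Flammable Liquid), so the lamp oil is Category FL.
With flash point 11.2 °C (< 23 °C), the paint thinner falls in Category FL.
Oral LD50 105.5 mg/kg meets the Category TX criterion (Toxic), so the herbicide concentrate is Category TX.
Total Category FL: 100 mL + 114 mL = 214 mL.
214 mL ≤ 250 mL (passenger aircraft limit, Category FL) — within limit.
Category TX quantity: two 242.5 kg packs = 485 kg.
485 kg ≤ 500 kg (passenger aircraft limit, Category TX) — within limit.
The segregation rule (Category OX with Category LB) does not apply to Category FL with Category TX.
Every hazard category is within its passenger aircraft limit and no segregation rule is violated.

Yes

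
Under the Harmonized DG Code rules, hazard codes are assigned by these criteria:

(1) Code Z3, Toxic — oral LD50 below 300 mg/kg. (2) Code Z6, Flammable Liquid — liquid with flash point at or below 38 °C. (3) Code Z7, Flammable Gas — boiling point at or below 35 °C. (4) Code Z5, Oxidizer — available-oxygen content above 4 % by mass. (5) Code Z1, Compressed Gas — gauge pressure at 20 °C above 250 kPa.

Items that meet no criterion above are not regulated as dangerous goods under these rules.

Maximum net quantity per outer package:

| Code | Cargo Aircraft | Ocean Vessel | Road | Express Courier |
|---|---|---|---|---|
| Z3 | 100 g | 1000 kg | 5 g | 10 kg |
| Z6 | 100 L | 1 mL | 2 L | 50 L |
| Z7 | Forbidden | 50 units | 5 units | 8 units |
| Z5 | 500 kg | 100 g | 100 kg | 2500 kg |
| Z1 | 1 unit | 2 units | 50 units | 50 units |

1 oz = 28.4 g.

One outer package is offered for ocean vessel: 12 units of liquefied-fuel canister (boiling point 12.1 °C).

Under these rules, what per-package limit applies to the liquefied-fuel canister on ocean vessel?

With boiling point 12.1 °C (≤ 35 °C), the liquefied-fuel canister falls in Code Z7.
The ocean vessel limit for Code Z7 is 50 units.

50 units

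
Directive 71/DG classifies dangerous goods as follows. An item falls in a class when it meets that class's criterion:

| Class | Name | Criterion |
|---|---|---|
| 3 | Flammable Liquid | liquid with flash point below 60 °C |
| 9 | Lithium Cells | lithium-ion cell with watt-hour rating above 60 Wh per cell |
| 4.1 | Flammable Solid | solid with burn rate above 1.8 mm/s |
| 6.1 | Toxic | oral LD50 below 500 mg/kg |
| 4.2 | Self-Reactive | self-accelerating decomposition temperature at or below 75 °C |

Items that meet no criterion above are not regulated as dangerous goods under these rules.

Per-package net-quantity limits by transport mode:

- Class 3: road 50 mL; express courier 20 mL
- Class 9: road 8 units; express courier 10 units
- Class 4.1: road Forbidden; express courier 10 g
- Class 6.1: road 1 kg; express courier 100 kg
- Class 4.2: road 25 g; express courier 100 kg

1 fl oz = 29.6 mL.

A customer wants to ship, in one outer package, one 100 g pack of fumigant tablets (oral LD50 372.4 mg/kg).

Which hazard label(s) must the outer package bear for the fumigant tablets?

The fumigant tablets have oral LD50 372.4 mg/kg, which is < 500 mg/kg, so they are Class 6.1 (Toxic).
Only the Class 6.1 label is required.

Class 6.1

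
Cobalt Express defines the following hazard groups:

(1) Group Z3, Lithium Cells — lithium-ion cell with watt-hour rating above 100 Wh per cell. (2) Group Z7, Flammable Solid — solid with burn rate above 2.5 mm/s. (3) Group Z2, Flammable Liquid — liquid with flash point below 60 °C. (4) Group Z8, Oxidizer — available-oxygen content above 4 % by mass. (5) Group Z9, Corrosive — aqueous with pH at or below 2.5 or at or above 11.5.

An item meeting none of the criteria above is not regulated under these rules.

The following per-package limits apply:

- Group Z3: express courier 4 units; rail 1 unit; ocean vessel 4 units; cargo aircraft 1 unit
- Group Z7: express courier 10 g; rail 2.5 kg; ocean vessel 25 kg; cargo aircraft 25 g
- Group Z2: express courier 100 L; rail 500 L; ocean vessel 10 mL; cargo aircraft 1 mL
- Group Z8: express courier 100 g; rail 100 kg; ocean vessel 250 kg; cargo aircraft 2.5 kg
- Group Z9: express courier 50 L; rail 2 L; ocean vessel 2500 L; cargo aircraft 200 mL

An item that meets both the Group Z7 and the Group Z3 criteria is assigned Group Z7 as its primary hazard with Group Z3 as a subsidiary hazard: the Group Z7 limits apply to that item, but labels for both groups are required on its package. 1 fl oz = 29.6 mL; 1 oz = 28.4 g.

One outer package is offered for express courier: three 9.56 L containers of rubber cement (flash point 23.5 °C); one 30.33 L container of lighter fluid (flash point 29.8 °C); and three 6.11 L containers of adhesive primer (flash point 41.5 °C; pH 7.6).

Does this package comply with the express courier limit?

Flash point 23.5 °C meets the Group Z2 criterion (Flammable Liquid), so the rubber cement is Group Z2.
With flash point 29.8 °C (< 60 °C), the lighter fluid falls in Group Z2.
The adhesive primer has flash point 41.5 °C, which is < 60 °C, so it is Group Z2 (Flammable Liquid).
Group Z2 net quantity: (three 9.56 L containers = 28.68 L) + 30.33 L + (three 6.11 L containers = 18.33 L) = 77.34 L.
77.34 L is within the express courier limit of 100 L for Group Z2.

Yes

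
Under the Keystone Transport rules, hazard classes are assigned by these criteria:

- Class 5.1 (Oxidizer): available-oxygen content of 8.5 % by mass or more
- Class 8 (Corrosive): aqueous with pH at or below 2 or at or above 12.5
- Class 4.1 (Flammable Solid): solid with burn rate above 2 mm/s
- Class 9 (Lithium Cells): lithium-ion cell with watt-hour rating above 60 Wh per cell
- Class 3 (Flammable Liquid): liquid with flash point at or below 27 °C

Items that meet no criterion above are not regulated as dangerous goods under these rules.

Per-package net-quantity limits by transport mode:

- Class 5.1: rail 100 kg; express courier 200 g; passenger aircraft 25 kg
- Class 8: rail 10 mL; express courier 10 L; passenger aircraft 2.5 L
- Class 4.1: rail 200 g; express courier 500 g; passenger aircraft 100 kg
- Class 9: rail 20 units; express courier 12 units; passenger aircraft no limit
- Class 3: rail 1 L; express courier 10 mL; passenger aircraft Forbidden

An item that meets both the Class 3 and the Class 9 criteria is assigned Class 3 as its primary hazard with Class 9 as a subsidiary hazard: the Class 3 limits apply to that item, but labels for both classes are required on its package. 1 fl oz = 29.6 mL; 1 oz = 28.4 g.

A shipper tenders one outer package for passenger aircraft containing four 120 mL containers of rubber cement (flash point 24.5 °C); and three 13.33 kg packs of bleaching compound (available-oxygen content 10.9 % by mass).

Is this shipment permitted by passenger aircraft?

With flash point 24.5 °C (≤ 27 °C), the rubber cement falls in Class 3.
Available-oxygen content 10.9 % by mass meets the Class 5.1 criterion (Oxidizer), so the bleaching compound is Class 5.1.
Class 3 quantity: four 120 mL containers = 480 mL.
By passenger aircraft, Class 3 is Forbidden regardless of quantity.
Class 5.1 quantity: three 13.33 kg packs = 39.99 kg.
That exceeds the Class 5.1 passenger aircraft limit of 25 kg.

No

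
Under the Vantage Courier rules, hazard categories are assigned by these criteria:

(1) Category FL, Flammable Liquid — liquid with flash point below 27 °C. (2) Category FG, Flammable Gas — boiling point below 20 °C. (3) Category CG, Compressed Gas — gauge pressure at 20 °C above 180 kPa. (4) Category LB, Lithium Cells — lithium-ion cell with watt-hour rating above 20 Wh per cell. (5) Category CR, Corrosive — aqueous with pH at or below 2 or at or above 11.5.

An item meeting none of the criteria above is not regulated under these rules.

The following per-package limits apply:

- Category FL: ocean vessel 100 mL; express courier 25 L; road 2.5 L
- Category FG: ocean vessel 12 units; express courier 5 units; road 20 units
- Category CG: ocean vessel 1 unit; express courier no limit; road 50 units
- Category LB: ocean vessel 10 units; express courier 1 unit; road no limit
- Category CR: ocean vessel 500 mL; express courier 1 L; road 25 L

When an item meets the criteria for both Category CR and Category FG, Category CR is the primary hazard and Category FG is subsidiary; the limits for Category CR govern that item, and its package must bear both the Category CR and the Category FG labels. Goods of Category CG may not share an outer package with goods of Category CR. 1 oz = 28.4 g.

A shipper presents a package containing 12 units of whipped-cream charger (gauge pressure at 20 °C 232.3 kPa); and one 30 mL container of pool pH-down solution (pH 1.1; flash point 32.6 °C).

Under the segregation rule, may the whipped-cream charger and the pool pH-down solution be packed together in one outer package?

The whipped-cream charger has gauge pressure at 20 °C 232.3 kPa, which is > 180 kPa, so it is Category CG (Compressed Gas).
Pool pH-down solution: pH 1.1 ≤ 2 → Category CR (Corrosive).
Category CG and Category CR may not share an outer package.

No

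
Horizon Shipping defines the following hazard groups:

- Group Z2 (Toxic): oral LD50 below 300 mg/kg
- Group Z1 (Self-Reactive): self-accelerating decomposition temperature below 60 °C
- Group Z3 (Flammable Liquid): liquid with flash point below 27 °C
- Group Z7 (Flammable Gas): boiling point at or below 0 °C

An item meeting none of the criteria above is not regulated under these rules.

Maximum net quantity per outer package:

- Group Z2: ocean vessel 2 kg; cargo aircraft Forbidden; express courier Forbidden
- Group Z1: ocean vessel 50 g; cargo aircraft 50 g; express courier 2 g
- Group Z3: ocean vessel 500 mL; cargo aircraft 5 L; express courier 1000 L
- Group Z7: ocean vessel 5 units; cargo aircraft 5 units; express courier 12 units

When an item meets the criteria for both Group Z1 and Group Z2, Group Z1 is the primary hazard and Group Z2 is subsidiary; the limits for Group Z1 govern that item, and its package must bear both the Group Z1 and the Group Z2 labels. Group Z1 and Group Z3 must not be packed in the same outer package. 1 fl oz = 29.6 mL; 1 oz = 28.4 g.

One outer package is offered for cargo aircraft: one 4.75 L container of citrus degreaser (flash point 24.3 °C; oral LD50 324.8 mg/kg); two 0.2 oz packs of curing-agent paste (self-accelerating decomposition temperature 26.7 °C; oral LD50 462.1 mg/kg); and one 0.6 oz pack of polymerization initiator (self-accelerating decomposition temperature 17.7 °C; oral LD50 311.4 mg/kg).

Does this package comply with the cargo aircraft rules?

No

Flash point 24.3 °C meets the Group Z3 criterion (Flammable Liquid), so the citrus degreaser is Group Z3.
Self-accelerating decomposition temperature 26.7 °C meets the Group Z1 criterion (Self-Reactive), so the curing-agent paste is Group Z1.
The polymerization initiator has self-accelerating decomposition temperature 17.7 °C, which is < 60 °C, so it is Group Z1 (Self-Reactive).
Group Z1 net quantity: (two 0.2 oz packs = 11.36 g) + (one 0.6 oz pack = 17.04 g) = 28.4 g.
That is within the Group Z1 cargo aircraft limit of 50 g.
Group Z3 quantity: 4.75 L.
4.75 L is within the cargo aircraft limit of 5 L for Group Z3.
Group Z1 and Group Z3 may not share an outer package.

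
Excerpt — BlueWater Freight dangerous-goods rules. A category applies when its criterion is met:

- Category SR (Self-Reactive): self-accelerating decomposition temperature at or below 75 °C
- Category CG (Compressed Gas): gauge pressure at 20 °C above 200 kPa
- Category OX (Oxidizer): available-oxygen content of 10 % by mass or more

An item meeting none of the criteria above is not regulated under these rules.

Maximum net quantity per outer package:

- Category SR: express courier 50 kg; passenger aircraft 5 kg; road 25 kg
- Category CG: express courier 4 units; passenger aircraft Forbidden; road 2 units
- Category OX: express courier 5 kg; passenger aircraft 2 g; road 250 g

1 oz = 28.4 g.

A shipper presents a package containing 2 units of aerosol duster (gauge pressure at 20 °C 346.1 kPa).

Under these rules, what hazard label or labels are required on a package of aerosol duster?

Category CG

With gauge pressure at 20 °C 346.1 kPa (> 200 kPa), the aerosol duster falls in Category CG.
Only the Category CG label is required.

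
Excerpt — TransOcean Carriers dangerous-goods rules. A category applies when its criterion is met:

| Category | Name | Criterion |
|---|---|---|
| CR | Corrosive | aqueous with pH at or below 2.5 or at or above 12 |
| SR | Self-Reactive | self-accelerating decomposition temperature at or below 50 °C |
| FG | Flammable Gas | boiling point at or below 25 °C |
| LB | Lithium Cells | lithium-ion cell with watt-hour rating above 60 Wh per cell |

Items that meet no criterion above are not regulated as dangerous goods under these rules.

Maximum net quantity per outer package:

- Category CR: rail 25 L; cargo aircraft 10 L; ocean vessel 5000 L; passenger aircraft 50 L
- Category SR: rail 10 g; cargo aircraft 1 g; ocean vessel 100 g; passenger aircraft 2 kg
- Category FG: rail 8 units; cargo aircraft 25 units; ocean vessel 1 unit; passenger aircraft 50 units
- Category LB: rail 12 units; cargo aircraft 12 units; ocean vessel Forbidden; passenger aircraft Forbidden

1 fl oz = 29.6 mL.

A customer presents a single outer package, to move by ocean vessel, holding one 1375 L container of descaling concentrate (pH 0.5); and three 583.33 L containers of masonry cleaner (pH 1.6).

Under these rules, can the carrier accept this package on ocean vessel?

Yes

Descaling concentrate: pH 0.5 ≤ 2.5 → Category CR (Corrosive).
Masonry cleaner: pH 1.6 ≤ 2.5 → Category CR (Corrosive).
Total Category CR: 1375 L + (three 583.33 L containers = 1749.99 L) = 3124.99 L.
That is within the Category CR ocean vessel limit of 5000 L.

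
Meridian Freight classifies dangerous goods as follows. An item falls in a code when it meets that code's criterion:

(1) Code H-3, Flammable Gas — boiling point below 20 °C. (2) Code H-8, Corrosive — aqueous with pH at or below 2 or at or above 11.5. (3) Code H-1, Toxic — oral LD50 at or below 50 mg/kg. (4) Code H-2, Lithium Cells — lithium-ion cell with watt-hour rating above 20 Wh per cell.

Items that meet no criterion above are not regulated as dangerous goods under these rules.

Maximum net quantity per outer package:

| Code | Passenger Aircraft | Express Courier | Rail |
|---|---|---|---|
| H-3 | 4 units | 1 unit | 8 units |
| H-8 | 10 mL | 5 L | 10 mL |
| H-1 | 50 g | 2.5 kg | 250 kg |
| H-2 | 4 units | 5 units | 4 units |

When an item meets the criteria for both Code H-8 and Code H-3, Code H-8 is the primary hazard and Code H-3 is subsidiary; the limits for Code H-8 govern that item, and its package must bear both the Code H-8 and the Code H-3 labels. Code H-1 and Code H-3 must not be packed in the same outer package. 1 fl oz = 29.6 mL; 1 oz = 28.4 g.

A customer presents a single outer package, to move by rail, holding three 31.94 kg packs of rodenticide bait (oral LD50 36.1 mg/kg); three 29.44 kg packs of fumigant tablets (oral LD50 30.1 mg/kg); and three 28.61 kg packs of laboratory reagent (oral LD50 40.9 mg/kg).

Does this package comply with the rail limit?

No

The rodenticide bait has oral LD50 36.1 mg/kg, which is ≤ 50 mg/kg, so it is Code H-1 (Toxic).
Oral LD50 30.1 mg/kg meets the Code H-1 criterion (Toxic), so the fumigant tablets are Code H-1.
Laboratory reagent: oral LD50 40.9 mg/kg ≤ 50 mg/kg → Code H-1 (Toxic).
Total Code H-1: (three 31.94 kg packs = 95.82 kg) + (three 29.44 kg packs = 88.32 kg) + (three 28.61 kg packs = 85.83 kg) = 269.97 kg.
269.97 kg > 250 kg (rail limit, Code H-1) — over the limit.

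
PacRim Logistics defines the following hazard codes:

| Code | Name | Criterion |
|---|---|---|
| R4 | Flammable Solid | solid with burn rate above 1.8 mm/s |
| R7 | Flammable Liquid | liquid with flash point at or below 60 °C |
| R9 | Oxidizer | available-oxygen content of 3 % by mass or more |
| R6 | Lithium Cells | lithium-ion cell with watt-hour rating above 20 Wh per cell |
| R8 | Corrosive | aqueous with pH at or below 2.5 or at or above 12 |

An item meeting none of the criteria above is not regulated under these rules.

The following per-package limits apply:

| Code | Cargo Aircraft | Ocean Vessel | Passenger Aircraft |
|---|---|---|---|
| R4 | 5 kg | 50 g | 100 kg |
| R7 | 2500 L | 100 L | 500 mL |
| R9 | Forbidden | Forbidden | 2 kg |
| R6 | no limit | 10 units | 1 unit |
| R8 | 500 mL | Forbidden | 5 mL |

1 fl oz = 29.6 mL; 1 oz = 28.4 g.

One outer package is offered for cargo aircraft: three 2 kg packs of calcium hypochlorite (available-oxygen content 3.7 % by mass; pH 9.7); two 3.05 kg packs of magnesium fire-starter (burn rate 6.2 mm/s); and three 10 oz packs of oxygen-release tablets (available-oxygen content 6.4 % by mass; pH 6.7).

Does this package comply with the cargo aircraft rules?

Calcium hypochlorite: available-oxygen content 3.7 % by mass ≥ 3 % by mass → Code R9 (Oxidizer).
Burn rate 6.2 mm/s meets the Code R4 criterion (Flammable Solid), so the magnesium fire-starter is Code R4.
Available-oxygen content 6.4 % by mass meets the Code R9 criterion (Oxidizer), so the oxygen-release tablets are Code R9.
Code R9 net quantity: (three 2 kg packs = 6 kg) + (three 10 oz packs = 852 g) = 6.852 kg.
Code R9 is Forbidden by cargo aircraft.
Code R4 quantity: two 3.05 kg packs = 6.1 kg.
That exceeds the Code R4 cargo aircraft limit of 5 kg.

No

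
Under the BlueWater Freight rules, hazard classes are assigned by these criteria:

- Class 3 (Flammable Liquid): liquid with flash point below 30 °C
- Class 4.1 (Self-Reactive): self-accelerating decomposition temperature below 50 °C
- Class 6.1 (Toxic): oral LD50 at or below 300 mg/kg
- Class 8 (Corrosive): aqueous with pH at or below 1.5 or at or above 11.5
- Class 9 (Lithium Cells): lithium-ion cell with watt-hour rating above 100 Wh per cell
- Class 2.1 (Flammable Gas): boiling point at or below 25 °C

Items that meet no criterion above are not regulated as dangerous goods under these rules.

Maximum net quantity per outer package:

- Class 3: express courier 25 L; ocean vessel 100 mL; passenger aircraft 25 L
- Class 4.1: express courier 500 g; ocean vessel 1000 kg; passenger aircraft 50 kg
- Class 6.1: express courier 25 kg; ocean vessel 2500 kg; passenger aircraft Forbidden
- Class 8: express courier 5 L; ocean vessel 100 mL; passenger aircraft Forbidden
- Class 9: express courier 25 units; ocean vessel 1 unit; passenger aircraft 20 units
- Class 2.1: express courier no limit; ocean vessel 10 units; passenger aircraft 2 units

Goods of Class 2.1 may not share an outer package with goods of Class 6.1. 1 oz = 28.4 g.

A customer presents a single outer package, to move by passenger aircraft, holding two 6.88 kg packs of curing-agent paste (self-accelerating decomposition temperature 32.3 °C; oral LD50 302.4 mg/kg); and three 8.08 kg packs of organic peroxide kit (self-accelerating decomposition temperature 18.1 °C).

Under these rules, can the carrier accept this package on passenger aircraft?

With self-accelerating decomposition temperature 32.3 °C (< 50 °C), the curing-agent paste falls in Class 4.1.
Self-accelerating decomposition temperature 18.1 °C meets the Class 4.1 criterion (Self-Reactive), so the organic peroxide kit is Class 4.1.
Class 4.1 net quantity: (two 6.88 kg packs = 13.76 kg) + (three 8.08 kg packs = 24.24 kg) = 38 kg.
38 kg ≤ 50 kg (passenger aircraft limit, Class 4.1) — within limit.

Yes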